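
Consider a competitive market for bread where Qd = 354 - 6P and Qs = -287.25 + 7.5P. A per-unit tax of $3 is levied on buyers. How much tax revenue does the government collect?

Tax revenue = 177

Pre-tax equilibrium: P* = 47.5, Q* = 69.
Tax on buyers shifts demand to Qd = 354 − 6(P + 3) = 336 - 6P.
336 - 6P = -287.25 + 7.5P gives seller price Ps = 277/6; buyers pay Pb = 277/6 + 3 = 295/6.
New quantity: Q = 354 − 6(295/6) = 59.
Revenue = 3 × 59 = 177.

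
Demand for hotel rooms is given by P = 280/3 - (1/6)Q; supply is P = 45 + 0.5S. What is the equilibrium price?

Set the two price expressions equal: 280/3 - (1/6)Q = 45 + 0.5Q.
145/3 = (2/3)Q, so Q* = 72.5.
P* = 280/3 − (1/6)(72.5) = 81.25.

P* = 81.25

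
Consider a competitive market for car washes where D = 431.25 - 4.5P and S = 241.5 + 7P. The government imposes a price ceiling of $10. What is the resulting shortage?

Shortage = 74.75

Equilibrium price would be P* = 16.5, so the ceiling at 10 binds.
At P = 10: D = 431.25 − 4.5(10) = 386.25, S = 241.5 + 7(10) = 311.5.
Shortage = 386.25 − 311.5 = 74.75.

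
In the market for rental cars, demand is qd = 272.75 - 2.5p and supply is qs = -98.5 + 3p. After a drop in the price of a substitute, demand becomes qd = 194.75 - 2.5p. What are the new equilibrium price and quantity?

p' = 1173/22, q' = 676/11

Original equilibrium: p* = 67.5, q* = 104.
New equilibrium: 194.75 - 2.5p = -98.5 + 3p, so 293.25 = 5.5p and p' = 1173/22; q' = 194.75 − 2.5(1173/22) = 676/11.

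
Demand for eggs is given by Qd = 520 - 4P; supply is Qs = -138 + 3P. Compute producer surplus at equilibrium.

Equilibrium: 520 - 4P = -138 + 3P gives P* = 94, Q* = 144.
Supply starts at P = 46 (where Qs = 0).
PS = ½(94 − 46)(144) = 3456.

Producer surplus = 3456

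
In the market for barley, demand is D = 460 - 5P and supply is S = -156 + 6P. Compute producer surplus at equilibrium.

Producer surplus = 2700

Equilibrium: 460 - 5P = -156 + 6P gives P* = 56, Q* = 180.
Supply starts at P = 26 (where S = 0).
PS = ½(56 − 26)(180) = 2700.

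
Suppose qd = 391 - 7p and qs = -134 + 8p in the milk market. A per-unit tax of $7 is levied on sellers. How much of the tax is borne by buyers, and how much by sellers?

Pre-tax equilibrium: p* = 35, q* = 146.
Tax on sellers shifts supply to qs = -134 + 8(p − 7) = -190 + 8p.
391 - 7p = -190 + 8p gives buyer price pb = 581/15; sellers receive ps = 581/15 − 7 = 476/15.
New quantity: q = 391 − 7(581/15) = 1798/15.
Buyer burden = 581/15 − 35 = 56/15; seller burden = 35 − 476/15 = 49/15.

Buyers bear 56/15, sellers bear 49/15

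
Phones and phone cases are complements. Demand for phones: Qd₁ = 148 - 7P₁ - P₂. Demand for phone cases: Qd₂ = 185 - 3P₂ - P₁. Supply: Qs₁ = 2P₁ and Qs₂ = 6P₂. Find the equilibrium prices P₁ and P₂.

P₁ = 14.3375, P₂ = 18.9625

Market 1: 148 - 7P₁ - P₂ = 2P₁ → 9P₁ + P₂ = 148.
Market 2: 9P₂ + P₁ = 185.
Eliminating P₂: 9×(1) − 1×(2) gives 80P₁ = 1147, so P₁ = 14.3375.
Back-substitute into (2): P₂ = (185 − 1×14.3375) / 9 = 18.9625.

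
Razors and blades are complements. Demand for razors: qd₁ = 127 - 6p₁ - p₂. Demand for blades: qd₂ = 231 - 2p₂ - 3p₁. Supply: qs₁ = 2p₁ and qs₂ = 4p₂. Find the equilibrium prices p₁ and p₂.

p₁ = 11.8, p₂ = 32.6

Market 1: 127 - 6p₁ - p₂ = 2p₁ → 8p₁ + p₂ = 127.
Market 2: 6p₂ + 3p₁ = 231.
Eliminating p₂: 6×(1) − 1×(2) gives 45p₁ = 531, so p₁ = 11.8.
Back-substitute into (2): p₂ = (231 − 3×11.8) / 6 = 32.6.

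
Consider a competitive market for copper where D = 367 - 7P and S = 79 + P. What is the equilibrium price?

P* = 36

Set D = S: 367 - 7P = 79 + P.
288 = 8P, so P* = 36.
Q* = 367 − 7(36) = 115.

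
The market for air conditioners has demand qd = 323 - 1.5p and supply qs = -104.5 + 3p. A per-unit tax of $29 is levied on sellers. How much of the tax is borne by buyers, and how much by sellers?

Pre-tax equilibrium: p* = 95, q* = 180.5.
Tax on sellers shifts supply to qs = -104.5 + 3(p − 29) = -191.5 + 3p.
323 - 1.5p = -191.5 + 3p gives buyer price pb = 343/3; sellers receive ps = 343/3 − 29 = 256/3.
New quantity: q = 323 − 1.5(343/3) = 151.5.
Buyer burden = 343/3 − 95 = 58/3; seller burden = 95 − 256/3 = 29/3.

Buyers bear 58/3, sellers bear 29/3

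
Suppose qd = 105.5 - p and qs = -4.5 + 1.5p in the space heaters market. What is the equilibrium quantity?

q* = 61.5

Set qd = qs: 105.5 - p = -4.5 + 1.5p.
110 = 2.5p, so p* = 44.
q* = 105.5 − 1(44) = 61.5.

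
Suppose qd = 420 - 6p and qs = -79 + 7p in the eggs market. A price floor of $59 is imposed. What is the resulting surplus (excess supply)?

Surplus = 268

Equilibrium price would be p* = 499/13, so the floor at 59 binds.
At p = 59: qd = 66, qs = 334.
Surplus = 334 − 66 = 268.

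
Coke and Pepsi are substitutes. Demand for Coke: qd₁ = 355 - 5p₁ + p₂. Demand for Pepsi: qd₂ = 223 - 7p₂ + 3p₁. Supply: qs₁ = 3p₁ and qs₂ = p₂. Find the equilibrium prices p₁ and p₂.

Market 1: 355 - 5p₁ + p₂ = 3p₁ → 8p₁ - p₂ = 355.
Market 2: 8p₂ - 3p₁ = 223.
Eliminating p₂: 8×(1) + 1×(2) gives 61p₁ = 3063, so p₁ = 3063/61.
Back-substitute into (2): p₂ = (223 + 3×3063/61) / 8 = 2849/61.

p₁ = 3063/61, p₂ = 2849/61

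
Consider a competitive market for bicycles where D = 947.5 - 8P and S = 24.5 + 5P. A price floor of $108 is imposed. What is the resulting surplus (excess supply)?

Equilibrium price would be P* = 71, so the floor at 108 binds.
At P = 108: D = 83.5, S = 564.5.
Surplus = 564.5 − 83.5 = 481.

Surplus = 481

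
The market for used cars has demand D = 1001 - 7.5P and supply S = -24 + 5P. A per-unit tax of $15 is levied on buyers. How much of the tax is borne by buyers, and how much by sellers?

Pre-tax equilibrium: P* = 82, Q* = 386.
Tax on buyers shifts demand to D = 1001 − 7.5(P + 15) = 888.5 - 7.5P.
888.5 - 7.5P = -24 + 5P gives seller price Ps = 73; buyers pay Pb = 73 + 15 = 88.
New quantity: Q = 1001 − 7.5(88) = 341.
Buyer burden = 88 − 82 = 6; seller burden = 82 − 73 = 9.

Buyers bear $6, sellers bear $9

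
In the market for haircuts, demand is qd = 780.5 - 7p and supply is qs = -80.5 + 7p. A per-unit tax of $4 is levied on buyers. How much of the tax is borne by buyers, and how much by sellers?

Pre-tax equilibrium: p* = 61.5, q* = 350.
Tax on buyers shifts demand to qd = 780.5 − 7(p + 4) = 752.5 - 7p.
752.5 - 7p = -80.5 + 7p gives seller price ps = 59.5; buyers pay pb = 59.5 + 4 = 63.5.
New quantity: q = 780.5 − 7(63.5) = 336.
Buyer burden = 63.5 − 61.5 = 2; seller burden = 61.5 − 59.5 = 2.

Buyers bear $2, sellers bear $2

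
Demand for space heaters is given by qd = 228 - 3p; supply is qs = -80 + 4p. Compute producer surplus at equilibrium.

Equilibrium: 228 - 3p = -80 + 4p gives p* = 44, q* = 96.
Supply starts at p = 20 (where qs = 0).
PS = ½(44 − 20)(96) = 1152.

Producer surplus = 1152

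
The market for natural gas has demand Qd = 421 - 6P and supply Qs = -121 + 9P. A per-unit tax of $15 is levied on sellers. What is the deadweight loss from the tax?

Deadweight loss = 405

Pre-tax equilibrium: P* = 542/15, Q* = 204.2.
Tax on sellers shifts supply to Qs = -121 + 9(P − 15) = -256 + 9P.
421 - 6P = -256 + 9P gives buyer price Pb = 677/15; sellers receive Ps = 677/15 − 15 = 452/15.
New quantity: Q = 421 − 6(677/15) = 150.2.
DWL = ½ × 15 × (204.2 − 150.2) = 405.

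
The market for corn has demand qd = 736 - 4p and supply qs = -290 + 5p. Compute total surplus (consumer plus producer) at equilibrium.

Equilibrium: 736 - 4p = -290 + 5p gives p* = 114, q* = 280.
Demand choke price: p = 184; supply starts at p = 58.
CS = ½(184 − 114)(280) = 9800; PS = ½(114 − 58)(280) = 7840.

Total surplus = 17640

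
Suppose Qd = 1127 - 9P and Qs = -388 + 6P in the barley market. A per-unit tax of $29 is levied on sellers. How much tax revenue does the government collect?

Tax revenue = 3294.4

Pre-tax equilibrium: P* = 101, Q* = 218.
Tax on sellers shifts supply to Qs = -388 + 6(P − 29) = -562 + 6P.
1127 - 9P = -562 + 6P gives buyer price Pb = 112.6; sellers receive Ps = 112.6 − 29 = 83.6.
New quantity: Q = 1127 − 9(112.6) = 113.6.
Revenue = 29 × 113.6 = 3294.4.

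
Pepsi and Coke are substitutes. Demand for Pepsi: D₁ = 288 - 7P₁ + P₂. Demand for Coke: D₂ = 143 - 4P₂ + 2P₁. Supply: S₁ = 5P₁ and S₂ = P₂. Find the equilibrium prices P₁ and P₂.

P₁ = 1583/58, P₂ = 1146/29

Market 1: 288 - 7P₁ + P₂ = 5P₁ → 12P₁ - P₂ = 288.
Market 2: 5P₂ - 2P₁ = 143.
Eliminating P₂: 5×(1) + 1×(2) gives 58P₁ = 1583, so P₁ = 1583/58.
Back-substitute into (2): P₂ = (143 + 2×1583/58) / 5 = 1146/29.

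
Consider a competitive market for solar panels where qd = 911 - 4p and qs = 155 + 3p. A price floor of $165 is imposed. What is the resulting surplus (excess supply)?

Equilibrium price would be p* = 108, so the floor at 165 binds.
At p = 165: qd = 251, qs = 650.
Surplus = 650 − 251 = 399.

Surplus = 399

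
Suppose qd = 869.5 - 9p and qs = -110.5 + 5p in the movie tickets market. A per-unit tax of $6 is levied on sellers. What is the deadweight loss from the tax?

Deadweight loss = 405/7

Pre-tax equilibrium: p* = 70, q* = 239.5.
Tax on sellers shifts supply to qs = -110.5 + 5(p − 6) = -140.5 + 5p.
869.5 - 9p = -140.5 + 5p gives buyer price pb = 505/7; sellers receive ps = 505/7 − 6 = 463/7.
New quantity: q = 869.5 − 9(505/7) = 3083/14.
DWL = ½ × 6 × (239.5 − 3083/14) = 405/7.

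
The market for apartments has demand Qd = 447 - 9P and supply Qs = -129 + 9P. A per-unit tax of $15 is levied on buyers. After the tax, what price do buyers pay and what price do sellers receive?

Buyers pay $39.5, sellers receive $24.5

Pre-tax equilibrium: P* = 32, Q* = 159.
Tax on buyers shifts demand to Qd = 447 − 9(P + 15) = 312 - 9P.
312 - 9P = -129 + 9P gives seller price Ps = 24.5; buyers pay Pb = 24.5 + 15 = 39.5.
New quantity: Q = 447 − 9(39.5) = 91.5.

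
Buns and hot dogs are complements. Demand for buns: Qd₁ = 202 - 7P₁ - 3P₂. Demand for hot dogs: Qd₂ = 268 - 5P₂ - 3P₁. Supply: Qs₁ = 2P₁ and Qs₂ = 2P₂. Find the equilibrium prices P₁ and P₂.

Market 1: 202 - 7P₁ - 3P₂ = 2P₁ → 9P₁ + 3P₂ = 202.
Market 2: 7P₂ + 3P₁ = 268.
Eliminating P₂: 7×(1) − 3×(2) gives 54P₁ = 610, so P₁ = 305/27.
Back-substitute into (2): P₂ = (268 − 3×305/27) / 7 = 301/9.

P₁ = 305/27, P₂ = 301/9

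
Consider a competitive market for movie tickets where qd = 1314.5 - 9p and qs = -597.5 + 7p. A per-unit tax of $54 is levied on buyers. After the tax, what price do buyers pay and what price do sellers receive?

Pre-tax equilibrium: p* = 119.5, q* = 239.
Tax on buyers shifts demand to qd = 1314.5 − 9(p + 54) = 828.5 - 9p.
828.5 - 9p = -597.5 + 7p gives seller price ps = 89.125; buyers pay pb = 89.125 + 54 = 143.125.
New quantity: q = 1314.5 − 9(143.125) = 26.375.

Buyers pay $143.125, sellers receive $89.125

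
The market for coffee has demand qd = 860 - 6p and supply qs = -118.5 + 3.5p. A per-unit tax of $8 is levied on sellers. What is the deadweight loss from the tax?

Deadweight loss = 1344/19

Pre-tax equilibrium: p* = 103, q* = 242.
Tax on sellers shifts supply to qs = -118.5 + 3.5(p − 8) = -146.5 + 3.5p.
860 - 6p = -146.5 + 3.5p gives buyer price pb = 2013/19; sellers receive ps = 2013/19 − 8 = 1861/19.
New quantity: q = 860 − 6(2013/19) = 4262/19.
DWL = ½ × 8 × (242 − 4262/19) = 1344/19.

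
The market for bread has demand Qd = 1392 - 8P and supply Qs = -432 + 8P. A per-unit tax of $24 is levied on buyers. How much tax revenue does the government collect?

Tax revenue = 9216

Pre-tax equilibrium: P* = 114, Q* = 480.
Tax on buyers shifts demand to Qd = 1392 − 8(P + 24) = 1200 - 8P.
1200 - 8P = -432 + 8P gives seller price Ps = 102; buyers pay Pb = 102 + 24 = 126.
New quantity: Q = 1392 − 8(126) = 384.
Revenue = 24 × 384 = 9216.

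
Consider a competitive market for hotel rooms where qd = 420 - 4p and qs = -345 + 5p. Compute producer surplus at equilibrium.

Equilibrium: 420 - 4p = -345 + 5p gives p* = 85, q* = 80.
Supply starts at p = 69 (where qs = 0).
PS = ½(85 − 69)(80) = 640.

Producer surplus = 640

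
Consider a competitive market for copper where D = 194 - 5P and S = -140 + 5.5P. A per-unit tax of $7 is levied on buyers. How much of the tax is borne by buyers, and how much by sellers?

Buyers bear 11/3, sellers bear 10/3

Pre-tax equilibrium: P* = 668/21, Q* = 734/21.
Tax on buyers shifts demand to D = 194 − 5(P + 7) = 159 - 5P.
159 - 5P = -140 + 5.5P gives seller price Ps = 598/21; buyers pay Pb = 598/21 + 7 = 745/21.
New quantity: Q = 194 − 5(745/21) = 349/21.
Buyer burden = 745/21 − 668/21 = 11/3; seller burden = 668/21 − 598/21 = 10/3.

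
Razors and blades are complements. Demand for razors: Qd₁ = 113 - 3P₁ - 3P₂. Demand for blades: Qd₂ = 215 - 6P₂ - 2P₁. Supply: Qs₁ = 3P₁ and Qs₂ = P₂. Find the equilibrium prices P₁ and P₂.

Market 1: 113 - 3P₁ - 3P₂ = 3P₁ → 6P₁ + 3P₂ = 113.
Market 2: 7P₂ + 2P₁ = 215.
Eliminating P₂: 7×(1) − 3×(2) gives 36P₁ = 146, so P₁ = 73/18.
Back-substitute into (2): P₂ = (215 − 2×73/18) / 7 = 266/9.

P₁ = 73/18, P₂ = 266/9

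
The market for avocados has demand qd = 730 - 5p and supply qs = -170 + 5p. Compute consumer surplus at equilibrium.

Equilibrium: 730 - 5p = -170 + 5p gives p* = 90, q* = 280.
Demand choke price (qd = 0): p = 146.
CS = ½(146 − 90)(280) = 7840.

Consumer surplus = 7840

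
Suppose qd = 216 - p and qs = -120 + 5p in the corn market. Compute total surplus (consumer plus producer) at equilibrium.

Total surplus = 15360

Equilibrium: 216 - p = -120 + 5p gives p* = 56, q* = 160.
Demand choke price: p = 216; supply starts at p = 24.
CS = ½(216 − 56)(160) = 12800; PS = ½(56 − 24)(160) = 2560.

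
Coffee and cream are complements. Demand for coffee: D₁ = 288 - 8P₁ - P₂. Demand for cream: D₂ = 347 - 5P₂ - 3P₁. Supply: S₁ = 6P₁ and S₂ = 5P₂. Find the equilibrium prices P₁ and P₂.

P₁ = 2533/137, P₂ = 3994/137

Market 1: 288 - 8P₁ - P₂ = 6P₁ → 14P₁ + P₂ = 288.
Market 2: 10P₂ + 3P₁ = 347.
Eliminating P₂: 10×(1) − 1×(2) gives 137P₁ = 2533, so P₁ = 2533/137.
Back-substitute into (2): P₂ = (347 − 3×2533/137) / 10 = 3994/137.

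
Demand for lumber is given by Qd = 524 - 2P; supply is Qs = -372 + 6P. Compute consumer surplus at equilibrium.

Consumer surplus = 22500

Equilibrium: 524 - 2P = -372 + 6P gives P* = 112, Q* = 300.
Demand choke price (Qd = 0): P = 262.
CS = ½(262 − 112)(300) = 22500.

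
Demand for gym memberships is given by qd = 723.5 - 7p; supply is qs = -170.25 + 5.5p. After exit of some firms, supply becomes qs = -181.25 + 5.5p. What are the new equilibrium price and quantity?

p' = 72.38, q' = 216.84

Original equilibrium: p* = 71.5, q* = 223.
New equilibrium: 723.5 - 7p = -181.25 + 5.5p, so 904.75 = 12.5p and p' = 72.38; q' = 723.5 − 7(72.38) = 216.84.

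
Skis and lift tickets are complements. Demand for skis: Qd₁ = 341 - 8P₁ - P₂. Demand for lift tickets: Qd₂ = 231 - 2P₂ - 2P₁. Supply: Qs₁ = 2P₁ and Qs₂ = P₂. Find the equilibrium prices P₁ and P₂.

P₁ = 198/7, P₂ = 407/7

Market 1: 341 - 8P₁ - P₂ = 2P₁ → 10P₁ + P₂ = 341.
Market 2: 3P₂ + 2P₁ = 231.
Eliminating P₂: 3×(1) − 1×(2) gives 28P₁ = 792, so P₁ = 198/7.
Back-substitute into (2): P₂ = (231 − 2×198/7) / 3 = 407/7.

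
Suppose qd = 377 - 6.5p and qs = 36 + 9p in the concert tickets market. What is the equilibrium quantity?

Set qd = qs: 377 - 6.5p = 36 + 9p.
341 = 15.5p, so p* = 22.
q* = 377 − 6.5(22) = 234.

q* = 234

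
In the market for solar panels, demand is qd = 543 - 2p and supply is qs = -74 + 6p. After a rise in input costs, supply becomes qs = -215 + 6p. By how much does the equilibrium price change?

Δp = 17.625

Original equilibrium: p* = 77.125, q* = 388.75.
New equilibrium: 543 - 2p = -215 + 6p, so 758 = 8p and p' = 94.75; q' = 543 − 2(94.75) = 353.5.
Change in price: 94.75 − 77.125 = 17.625.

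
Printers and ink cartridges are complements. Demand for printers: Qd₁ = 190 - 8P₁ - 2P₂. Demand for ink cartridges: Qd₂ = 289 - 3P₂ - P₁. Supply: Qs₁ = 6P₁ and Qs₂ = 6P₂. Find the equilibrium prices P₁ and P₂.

Market 1: 190 - 8P₁ - 2P₂ = 6P₁ → 14P₁ + 2P₂ = 190.
Market 2: 9P₂ + P₁ = 289.
Eliminating P₂: 9×(1) − 2×(2) gives 124P₁ = 1132, so P₁ = 283/31.
Back-substitute into (2): P₂ = (289 − 1×283/31) / 9 = 964/31.

P₁ = 283/31, P₂ = 964/31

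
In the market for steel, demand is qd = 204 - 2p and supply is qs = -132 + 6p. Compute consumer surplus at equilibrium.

Equilibrium: 204 - 2p = -132 + 6p gives p* = 42, q* = 120.
Demand choke price (qd = 0): p = 102.
CS = ½(102 − 42)(120) = 3600.

Consumer surplus = 3600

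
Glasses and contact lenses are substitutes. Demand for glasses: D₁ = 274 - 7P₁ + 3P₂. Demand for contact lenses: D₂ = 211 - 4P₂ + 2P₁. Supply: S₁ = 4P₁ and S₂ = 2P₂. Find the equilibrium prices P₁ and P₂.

Market 1: 274 - 7P₁ + 3P₂ = 4P₁ → 11P₁ - 3P₂ = 274.
Market 2: 6P₂ - 2P₁ = 211.
Eliminating P₂: 6×(1) + 3×(2) gives 60P₁ = 2277, so P₁ = 37.95.
Back-substitute into (2): P₂ = (211 + 2×37.95) / 6 = 2869/60.

P₁ = 37.95, P₂ = 2869/60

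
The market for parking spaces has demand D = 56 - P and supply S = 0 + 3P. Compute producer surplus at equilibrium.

Producer surplus = 294

Equilibrium: 56 - P = 0 + 3P gives P* = 14, Q* = 42.
Supply starts at P = 0 (where S = 0).
PS = ½(14 − 0)(42) = 294.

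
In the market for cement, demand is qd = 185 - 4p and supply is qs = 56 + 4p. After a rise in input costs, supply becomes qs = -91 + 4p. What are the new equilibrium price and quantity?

Original equilibrium: p* = 16.125, q* = 120.5.
New equilibrium: 185 - 4p = -91 + 4p, so 276 = 8p and p' = 34.5; q' = 185 − 4(34.5) = 47.

p' = 34.5, q' = 47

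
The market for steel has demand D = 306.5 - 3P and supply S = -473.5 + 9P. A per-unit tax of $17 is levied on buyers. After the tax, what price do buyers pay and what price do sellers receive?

Pre-tax equilibrium: P* = 65, Q* = 111.5.
Tax on buyers shifts demand to D = 306.5 − 3(P + 17) = 255.5 - 3P.
255.5 - 3P = -473.5 + 9P gives seller price Ps = 60.75; buyers pay Pb = 60.75 + 17 = 77.75.
New quantity: Q = 306.5 − 3(77.75) = 73.25.

Buyers pay $77.75, sellers receive $60.75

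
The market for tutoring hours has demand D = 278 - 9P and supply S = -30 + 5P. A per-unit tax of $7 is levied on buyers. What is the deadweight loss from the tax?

Deadweight loss = 78.75

Pre-tax equilibrium: P* = 22, Q* = 80.
Tax on buyers shifts demand to D = 278 − 9(P + 7) = 215 - 9P.
215 - 9P = -30 + 5P gives seller price Ps = 17.5; buyers pay Pb = 17.5 + 7 = 24.5.
New quantity: Q = 278 − 9(24.5) = 57.5.
DWL = ½ × 7 × (80 − 57.5) = 78.75.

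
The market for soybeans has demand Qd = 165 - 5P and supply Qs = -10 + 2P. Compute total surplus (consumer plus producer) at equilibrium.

Total surplus = 560

Equilibrium: 165 - 5P = -10 + 2P gives P* = 25, Q* = 40.
Demand choke price: P = 33; supply starts at P = 5.
CS = ½(33 − 25)(40) = 160; PS = ½(25 − 5)(40) = 400.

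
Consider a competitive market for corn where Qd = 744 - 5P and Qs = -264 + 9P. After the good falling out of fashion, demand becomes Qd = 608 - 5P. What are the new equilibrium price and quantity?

P' = 436/7, Q' = 2076/7

Original equilibrium: P* = 72, Q* = 384.
New equilibrium: 608 - 5P = -264 + 9P, so 872 = 14P and P' = 436/7; Q' = 608 − 5(436/7) = 2076/7.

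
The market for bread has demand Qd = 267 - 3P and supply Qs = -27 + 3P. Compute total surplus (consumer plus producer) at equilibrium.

Equilibrium: 267 - 3P = -27 + 3P gives P* = 49, Q* = 120.
Demand choke price: P = 89; supply starts at P = 9.
CS = ½(89 − 49)(120) = 2400; PS = ½(49 − 9)(120) = 2400.

Total surplus = 4800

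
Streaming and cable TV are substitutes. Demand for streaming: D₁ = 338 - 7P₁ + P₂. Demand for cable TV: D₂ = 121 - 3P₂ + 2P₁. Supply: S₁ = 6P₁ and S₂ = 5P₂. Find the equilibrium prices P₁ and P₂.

Market 1: 338 - 7P₁ + P₂ = 6P₁ → 13P₁ - P₂ = 338.
Market 2: 8P₂ - 2P₁ = 121.
Eliminating P₂: 8×(1) + 1×(2) gives 102P₁ = 2825, so P₁ = 2825/102.
Back-substitute into (2): P₂ = (121 + 2×2825/102) / 8 = 2249/102.

P₁ = 2825/102, P₂ = 2249/102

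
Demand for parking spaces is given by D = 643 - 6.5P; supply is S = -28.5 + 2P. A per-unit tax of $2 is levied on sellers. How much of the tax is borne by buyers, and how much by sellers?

Pre-tax equilibrium: P* = 79, Q* = 129.5.
Tax on sellers shifts supply to S = -28.5 + 2(P − 2) = -32.5 + 2P.
643 - 6.5P = -32.5 + 2P gives buyer price Pb = 1351/17; sellers receive Ps = 1351/17 − 2 = 1317/17.
New quantity: Q = 643 − 6.5(1351/17) = 4299/34.
Buyer burden = 1351/17 − 79 = 8/17; seller burden = 79 − 1317/17 = 26/17.

Buyers bear 8/17, sellers bear 26/17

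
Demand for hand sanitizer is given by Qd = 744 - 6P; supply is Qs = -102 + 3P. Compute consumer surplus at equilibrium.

Equilibrium: 744 - 6P = -102 + 3P gives P* = 94, Q* = 180.
Demand choke price (Qd = 0): P = 124.
CS = ½(124 − 94)(180) = 2700.

Consumer surplus = 2700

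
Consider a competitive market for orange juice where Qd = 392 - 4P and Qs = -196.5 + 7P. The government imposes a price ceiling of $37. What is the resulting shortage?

Equilibrium price would be P* = 53.5, so the ceiling at 37 binds.
At P = 37: Qd = 392 − 4(37) = 244, Qs = -196.5 + 7(37) = 62.5.
Shortage = 244 − 62.5 = 181.5.

Shortage = 181.5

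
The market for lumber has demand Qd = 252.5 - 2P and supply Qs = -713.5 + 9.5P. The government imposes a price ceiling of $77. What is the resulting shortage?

Shortage = 80.5

Equilibrium price would be P* = 84, so the ceiling at 77 binds.
At P = 77: Qd = 252.5 − 2(77) = 98.5, Qs = -713.5 + 9.5(77) = 18.
Shortage = 98.5 − 18 = 80.5.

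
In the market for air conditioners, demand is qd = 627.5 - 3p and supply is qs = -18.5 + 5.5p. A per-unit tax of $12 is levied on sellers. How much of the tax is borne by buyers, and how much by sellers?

Buyers bear 132/17, sellers bear 72/17

Pre-tax equilibrium: p* = 76, q* = 399.5.
Tax on sellers shifts supply to qs = -18.5 + 5.5(p − 12) = -84.5 + 5.5p.
627.5 - 3p = -84.5 + 5.5p gives buyer price pb = 1424/17; sellers receive ps = 1424/17 − 12 = 1220/17.
New quantity: q = 627.5 − 3(1424/17) = 12791/34.
Buyer burden = 1424/17 − 76 = 132/17; seller burden = 76 − 1220/17 = 72/17.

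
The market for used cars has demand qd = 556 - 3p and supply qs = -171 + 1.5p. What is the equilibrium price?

Set qd = qs: 556 - 3p = -171 + 1.5p.
727 = 4.5p, so p* = 1454/9.
q* = 556 − 3(1454/9) = 214/3.

p* = 1454/9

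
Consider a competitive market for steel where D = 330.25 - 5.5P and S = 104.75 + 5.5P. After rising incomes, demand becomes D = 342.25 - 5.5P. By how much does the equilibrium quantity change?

ΔQ = 6

Original equilibrium: P* = 20.5, Q* = 217.5.
New equilibrium: 342.25 - 5.5P = 104.75 + 5.5P, so 237.5 = 11P and P' = 475/22; Q' = 342.25 − 5.5(475/22) = 223.5.
Change in quantity: 223.5 − 217.5 = 6.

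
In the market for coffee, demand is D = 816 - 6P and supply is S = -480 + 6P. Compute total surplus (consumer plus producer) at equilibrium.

Equilibrium: 816 - 6P = -480 + 6P gives P* = 108, Q* = 168.
Demand choke price: P = 136; supply starts at P = 80.
CS = ½(136 − 108)(168) = 2352; PS = ½(108 − 80)(168) = 2352.

Total surplus = 4704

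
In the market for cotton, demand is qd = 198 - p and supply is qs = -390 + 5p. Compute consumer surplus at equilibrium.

Equilibrium: 198 - p = -390 + 5p gives p* = 98, q* = 100.
Demand choke price (qd = 0): p = 198.
CS = ½(198 − 98)(100) = 5000.

Consumer surplus = 5000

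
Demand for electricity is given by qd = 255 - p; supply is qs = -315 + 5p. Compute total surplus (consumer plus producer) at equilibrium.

Equilibrium: 255 - p = -315 + 5p gives p* = 95, q* = 160.
Demand choke price: p = 255; supply starts at p = 63.
CS = ½(255 − 95)(160) = 12800; PS = ½(95 − 63)(160) = 2560.

Total surplus = 15360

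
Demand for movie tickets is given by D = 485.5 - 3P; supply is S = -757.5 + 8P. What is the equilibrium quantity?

Q* = 146.5

Set D = S: 485.5 - 3P = -757.5 + 8P.
1243 = 11P, so P* = 113.
Q* = 485.5 − 3(113) = 146.5.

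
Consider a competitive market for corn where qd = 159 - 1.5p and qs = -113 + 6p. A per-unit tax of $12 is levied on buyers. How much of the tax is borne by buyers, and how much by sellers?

Buyers bear $9.6, sellers bear $2.4

Pre-tax equilibrium: p* = 544/15, q* = 104.6.
Tax on buyers shifts demand to qd = 159 − 1.5(p + 12) = 141 - 1.5p.
141 - 1.5p = -113 + 6p gives seller price ps = 508/15; buyers pay pb = 508/15 + 12 = 688/15.
New quantity: q = 159 − 1.5(688/15) = 90.2.
Buyer burden = 688/15 − 544/15 = 9.6; seller burden = 544/15 − 508/15 = 2.4.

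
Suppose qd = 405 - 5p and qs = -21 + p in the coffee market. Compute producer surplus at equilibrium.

Equilibrium: 405 - 5p = -21 + p gives p* = 71, q* = 50.
Supply starts at p = 21 (where qs = 0).
PS = ½(71 − 21)(50) = 1250.

Producer surplus = 1250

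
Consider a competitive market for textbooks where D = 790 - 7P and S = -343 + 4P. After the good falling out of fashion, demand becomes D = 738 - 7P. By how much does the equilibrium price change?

Original equilibrium: P* = 103, Q* = 69.
New equilibrium: 738 - 7P = -343 + 4P, so 1081 = 11P and P' = 1081/11; Q' = 738 − 7(1081/11) = 551/11.
Change in price: 1081/11 − 103 = -52/11.

ΔP = -52/11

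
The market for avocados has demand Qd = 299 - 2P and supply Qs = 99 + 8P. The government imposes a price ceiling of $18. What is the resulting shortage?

Shortage = 20

Equilibrium price would be P* = 20, so the ceiling at 18 binds.
At P = 18: Qd = 299 − 2(18) = 263, Qs = 99 + 8(18) = 243.
Shortage = 263 − 243 = 20.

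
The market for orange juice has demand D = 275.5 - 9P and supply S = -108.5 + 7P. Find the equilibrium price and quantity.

Set D = S: 275.5 - 9P = -108.5 + 7P.
384 = 16P, so P* = 24.
Q* = 275.5 − 9(24) = 59.5.

P* = 24, Q* = 59.5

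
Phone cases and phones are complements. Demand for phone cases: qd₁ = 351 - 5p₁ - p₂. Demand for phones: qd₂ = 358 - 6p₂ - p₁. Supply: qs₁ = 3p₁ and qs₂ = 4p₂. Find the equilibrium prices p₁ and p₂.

Market 1: 351 - 5p₁ - p₂ = 3p₁ → 8p₁ + p₂ = 351.
Market 2: 10p₂ + p₁ = 358.
Eliminating p₂: 10×(1) − 1×(2) gives 79p₁ = 3152, so p₁ = 3152/79.
Back-substitute into (2): p₂ = (358 − 1×3152/79) / 10 = 2513/79.

p₁ = 3152/79, p₂ = 2513/79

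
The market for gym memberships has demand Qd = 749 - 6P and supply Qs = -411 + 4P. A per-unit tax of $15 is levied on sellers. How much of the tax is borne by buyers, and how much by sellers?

Pre-tax equilibrium: P* = 116, Q* = 53.
Tax on sellers shifts supply to Qs = -411 + 4(P − 15) = -471 + 4P.
749 - 6P = -471 + 4P gives buyer price Pb = 122; sellers receive Ps = 122 − 15 = 107.
New quantity: Q = 749 − 6(122) = 17.
Buyer burden = 122 − 116 = 6; seller burden = 116 − 107 = 9.

Buyers bear $6, sellers bear $9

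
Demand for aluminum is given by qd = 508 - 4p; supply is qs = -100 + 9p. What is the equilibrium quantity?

Set qd = qs: 508 - 4p = -100 + 9p.
608 = 13p, so p* = 608/13.
q* = 508 − 4(608/13) = 4172/13.

q* = 4172/13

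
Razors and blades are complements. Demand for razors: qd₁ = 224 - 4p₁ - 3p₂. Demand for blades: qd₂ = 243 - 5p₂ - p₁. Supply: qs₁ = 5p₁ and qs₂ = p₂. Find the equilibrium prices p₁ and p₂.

Market 1: 224 - 4p₁ - 3p₂ = 5p₁ → 9p₁ + 3p₂ = 224.
Market 2: 6p₂ + p₁ = 243.
Eliminating p₂: 6×(1) − 3×(2) gives 51p₁ = 615, so p₁ = 205/17.
Back-substitute into (2): p₂ = (243 − 1×205/17) / 6 = 1963/51.

p₁ = 205/17, p₂ = 1963/51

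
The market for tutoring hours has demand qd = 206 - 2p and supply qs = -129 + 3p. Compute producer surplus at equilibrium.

Equilibrium: 206 - 2p = -129 + 3p gives p* = 67, q* = 72.
Supply starts at p = 43 (where qs = 0).
PS = ½(67 − 43)(72) = 864.

Producer surplus = 864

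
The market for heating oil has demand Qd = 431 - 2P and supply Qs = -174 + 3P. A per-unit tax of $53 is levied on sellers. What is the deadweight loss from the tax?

Pre-tax equilibrium: P* = 121, Q* = 189.
Tax on sellers shifts supply to Qs = -174 + 3(P − 53) = -333 + 3P.
431 - 2P = -333 + 3P gives buyer price Pb = 152.8; sellers receive Ps = 152.8 − 53 = 99.8.
New quantity: Q = 431 − 2(152.8) = 125.4.
DWL = ½ × 53 × (189 − 125.4) = 1685.4.

Deadweight loss = 1685.4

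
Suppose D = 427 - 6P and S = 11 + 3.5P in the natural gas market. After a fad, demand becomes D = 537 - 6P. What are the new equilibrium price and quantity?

P' = 1052/19, Q' = 3891/19

Original equilibrium: P* = 832/19, Q* = 3121/19.
New equilibrium: 537 - 6P = 11 + 3.5P, so 526 = 9.5P and P' = 1052/19; Q' = 537 − 6(1052/19) = 3891/19.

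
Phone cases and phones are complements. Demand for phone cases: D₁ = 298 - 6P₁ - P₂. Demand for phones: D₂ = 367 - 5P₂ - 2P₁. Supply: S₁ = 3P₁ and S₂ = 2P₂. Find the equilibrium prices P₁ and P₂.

P₁ = 1719/61, P₂ = 2707/61

Market 1: 298 - 6P₁ - P₂ = 3P₁ → 9P₁ + P₂ = 298.
Market 2: 7P₂ + 2P₁ = 367.
Eliminating P₂: 7×(1) − 1×(2) gives 61P₁ = 1719, so P₁ = 1719/61.
Back-substitute into (2): P₂ = (367 − 2×1719/61) / 7 = 2707/61.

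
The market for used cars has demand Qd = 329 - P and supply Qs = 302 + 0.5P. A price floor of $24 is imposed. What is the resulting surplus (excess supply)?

Equilibrium price would be P* = 18, so the floor at 24 binds.
At P = 24: Qd = 305, Qs = 314.
Surplus = 314 − 305 = 9.

Surplus = 9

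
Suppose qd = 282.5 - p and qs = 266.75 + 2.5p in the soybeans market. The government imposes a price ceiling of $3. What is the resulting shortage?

Equilibrium price would be p* = 4.5, so the ceiling at 3 binds.
At p = 3: qd = 282.5 − 1(3) = 279.5, qs = 266.75 + 2.5(3) = 274.25.
Shortage = 279.5 − 274.25 = 5.25.

Shortage = 5.25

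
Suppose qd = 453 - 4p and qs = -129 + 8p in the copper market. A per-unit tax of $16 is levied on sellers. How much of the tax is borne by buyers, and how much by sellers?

Pre-tax equilibrium: p* = 48.5, q* = 259.
Tax on sellers shifts supply to qs = -129 + 8(p − 16) = -257 + 8p.
453 - 4p = -257 + 8p gives buyer price pb = 355/6; sellers receive ps = 355/6 − 16 = 259/6.
New quantity: q = 453 − 4(355/6) = 649/3.
Buyer burden = 355/6 − 48.5 = 32/3; seller burden = 48.5 − 259/6 = 16/3.

Buyers bear 32/3, sellers bear 16/3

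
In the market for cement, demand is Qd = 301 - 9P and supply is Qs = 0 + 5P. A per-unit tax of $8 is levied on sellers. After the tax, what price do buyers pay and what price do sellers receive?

Pre-tax equilibrium: P* = 21.5, Q* = 107.5.
Tax on sellers shifts supply to Qs = 0 + 5(P − 8) = -40 + 5P.
301 - 9P = -40 + 5P gives buyer price Pb = 341/14; sellers receive Ps = 341/14 − 8 = 229/14.
New quantity: Q = 301 − 9(341/14) = 1145/14.

Buyers pay 341/14, sellers receive 229/14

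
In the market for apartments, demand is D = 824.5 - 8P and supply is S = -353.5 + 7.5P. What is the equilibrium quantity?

Set D = S: 824.5 - 8P = -353.5 + 7.5P.
1178 = 15.5P, so P* = 76.
Q* = 824.5 − 8(76) = 216.5.

Q* = 216.5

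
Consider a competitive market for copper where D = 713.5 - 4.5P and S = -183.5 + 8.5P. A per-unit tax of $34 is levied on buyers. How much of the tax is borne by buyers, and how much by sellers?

Pre-tax equilibrium: P* = 69, Q* = 403.
Tax on buyers shifts demand to D = 713.5 − 4.5(P + 34) = 560.5 - 4.5P.
560.5 - 4.5P = -183.5 + 8.5P gives seller price Ps = 744/13; buyers pay Pb = 744/13 + 34 = 1186/13.
New quantity: Q = 713.5 − 4.5(1186/13) = 7877/26.
Buyer burden = 1186/13 − 69 = 289/13; seller burden = 69 − 744/13 = 153/13.

Buyers bear 289/13, sellers bear 153/13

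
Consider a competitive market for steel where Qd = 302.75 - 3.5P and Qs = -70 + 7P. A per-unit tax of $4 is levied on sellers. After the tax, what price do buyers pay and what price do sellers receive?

Pre-tax equilibrium: P* = 35.5, Q* = 178.5.
Tax on sellers shifts supply to Qs = -70 + 7(P − 4) = -98 + 7P.
302.75 - 3.5P = -98 + 7P gives buyer price Pb = 229/6; sellers receive Ps = 229/6 − 4 = 205/6.
New quantity: Q = 302.75 − 3.5(229/6) = 1015/6.

Buyers pay 229/6, sellers receive 205/6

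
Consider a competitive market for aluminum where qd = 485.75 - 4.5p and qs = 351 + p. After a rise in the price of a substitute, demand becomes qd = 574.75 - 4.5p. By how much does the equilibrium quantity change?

Δq = 178/11

Original equilibrium: p* = 24.5, q* = 375.5.
New equilibrium: 574.75 - 4.5p = 351 + p, so 223.75 = 5.5p and p' = 895/22; q' = 574.75 − 4.5(895/22) = 8617/22.
Change in quantity: 8617/22 − 375.5 = 178/11.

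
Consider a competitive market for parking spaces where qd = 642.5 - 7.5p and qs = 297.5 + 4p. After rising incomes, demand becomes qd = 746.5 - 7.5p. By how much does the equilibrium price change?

Original equilibrium: p* = 30, q* = 417.5.
New equilibrium: 746.5 - 7.5p = 297.5 + 4p, so 449 = 11.5p and p' = 898/23; q' = 746.5 − 7.5(898/23) = 20869/46.
Change in price: 898/23 − 30 = 208/23.

Δp = 208/23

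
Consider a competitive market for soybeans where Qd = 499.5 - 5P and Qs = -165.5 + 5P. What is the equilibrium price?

Set Qd = Qs: 499.5 - 5P = -165.5 + 5P.
665 = 10P, so P* = 66.5.
Q* = 499.5 − 5(66.5) = 167.

P* = 66.5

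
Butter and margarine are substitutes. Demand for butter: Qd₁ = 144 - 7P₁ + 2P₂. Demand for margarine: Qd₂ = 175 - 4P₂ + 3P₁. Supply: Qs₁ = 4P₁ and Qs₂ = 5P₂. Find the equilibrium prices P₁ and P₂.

Market 1: 144 - 7P₁ + 2P₂ = 4P₁ → 11P₁ - 2P₂ = 144.
Market 2: 9P₂ - 3P₁ = 175.
Eliminating P₂: 9×(1) + 2×(2) gives 93P₁ = 1646, so P₁ = 1646/93.
Back-substitute into (2): P₂ = (175 + 3×1646/93) / 9 = 2357/93.

P₁ = 1646/93, P₂ = 2357/93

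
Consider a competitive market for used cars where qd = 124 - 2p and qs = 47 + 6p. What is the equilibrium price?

Set qd = qs: 124 - 2p = 47 + 6p.
77 = 8p, so p* = 9.625.
q* = 124 − 2(9.625) = 104.75.

p* = 9.625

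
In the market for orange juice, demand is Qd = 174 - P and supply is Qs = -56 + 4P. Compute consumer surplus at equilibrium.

Consumer surplus = 8192

Equilibrium: 174 - P = -56 + 4P gives P* = 46, Q* = 128.
Demand choke price (Qd = 0): P = 174.
CS = ½(174 − 46)(128) = 8192.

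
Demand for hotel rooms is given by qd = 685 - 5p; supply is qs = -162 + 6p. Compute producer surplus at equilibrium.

Producer surplus = 7500

Equilibrium: 685 - 5p = -162 + 6p gives p* = 77, q* = 300.
Supply starts at p = 27 (where qs = 0).
PS = ½(77 − 27)(300) = 7500.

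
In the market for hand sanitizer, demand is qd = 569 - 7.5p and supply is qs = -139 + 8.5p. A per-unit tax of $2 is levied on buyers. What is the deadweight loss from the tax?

Pre-tax equilibrium: p* = 44.25, q* = 237.125.
Tax on buyers shifts demand to qd = 569 − 7.5(p + 2) = 554 - 7.5p.
554 - 7.5p = -139 + 8.5p gives seller price ps = 43.3125; buyers pay pb = 43.3125 + 2 = 45.3125.
New quantity: q = 569 − 7.5(45.3125) = 229.15625.
DWL = ½ × 2 × (237.125 − 229.15625) = 7.96875.

Deadweight loss = 7.96875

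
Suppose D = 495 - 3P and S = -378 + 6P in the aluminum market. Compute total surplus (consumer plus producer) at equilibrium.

Total surplus = 10404

Equilibrium: 495 - 3P = -378 + 6P gives P* = 97, Q* = 204.
Demand choke price: P = 165; supply starts at P = 63.
CS = ½(165 − 97)(204) = 6936; PS = ½(97 − 63)(204) = 3468.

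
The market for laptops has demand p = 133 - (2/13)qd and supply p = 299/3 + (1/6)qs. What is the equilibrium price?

Set the two price expressions equal: 133 - (2/13)q = 299/3 + (1/6)q.
100/3 = (25/78)q, so q* = 104.
p* = 133 − (2/13)(104) = 117.

p* = 117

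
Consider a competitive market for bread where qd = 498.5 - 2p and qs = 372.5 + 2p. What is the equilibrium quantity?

q* = 435.5

Set qd = qs: 498.5 - 2p = 372.5 + 2p.
126 = 4p, so p* = 31.5.
q* = 498.5 − 2(31.5) = 435.5.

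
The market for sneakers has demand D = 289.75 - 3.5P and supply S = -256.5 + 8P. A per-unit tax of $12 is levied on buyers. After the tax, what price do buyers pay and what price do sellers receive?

Pre-tax equilibrium: P* = 47.5, Q* = 123.5.
Tax on buyers shifts demand to D = 289.75 − 3.5(P + 12) = 247.75 - 3.5P.
247.75 - 3.5P = -256.5 + 8P gives seller price Ps = 2017/46; buyers pay Pb = 2017/46 + 12 = 2569/46.
New quantity: Q = 289.75 − 3.5(2569/46) = 4337/46.

Buyers pay 2569/46, sellers receive 2017/46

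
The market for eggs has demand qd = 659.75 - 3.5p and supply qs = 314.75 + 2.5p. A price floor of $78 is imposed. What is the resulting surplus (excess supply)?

Surplus = 123

Equilibrium price would be p* = 57.5, so the floor at 78 binds.
At p = 78: qd = 386.75, qs = 509.75.
Surplus = 509.75 − 386.75 = 123.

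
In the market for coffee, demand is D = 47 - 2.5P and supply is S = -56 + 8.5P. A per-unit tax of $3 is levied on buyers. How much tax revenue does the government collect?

Tax revenue = 2349/44

Pre-tax equilibrium: P* = 103/11, Q* = 519/22.
Tax on buyers shifts demand to D = 47 − 2.5(P + 3) = 39.5 - 2.5P.
39.5 - 2.5P = -56 + 8.5P gives seller price Ps = 191/22; buyers pay Pb = 191/22 + 3 = 257/22.
New quantity: Q = 47 − 2.5(257/22) = 783/44.
Revenue = 3 × 783/44 = 2349/44.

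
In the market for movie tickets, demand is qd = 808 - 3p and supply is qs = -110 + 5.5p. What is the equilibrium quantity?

q* = 484

Set qd = qs: 808 - 3p = -110 + 5.5p.
918 = 8.5p, so p* = 108.
q* = 808 − 3(108) = 484.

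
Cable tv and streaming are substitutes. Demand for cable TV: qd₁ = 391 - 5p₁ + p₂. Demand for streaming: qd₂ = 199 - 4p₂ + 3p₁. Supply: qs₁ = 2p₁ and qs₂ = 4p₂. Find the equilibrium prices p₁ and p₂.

Market 1: 391 - 5p₁ + p₂ = 2p₁ → 7p₁ - p₂ = 391.
Market 2: 8p₂ - 3p₁ = 199.
Eliminating p₂: 8×(1) + 1×(2) gives 53p₁ = 3327, so p₁ = 3327/53.
Back-substitute into (2): p₂ = (199 + 3×3327/53) / 8 = 2566/53.

p₁ = 3327/53, p₂ = 2566/53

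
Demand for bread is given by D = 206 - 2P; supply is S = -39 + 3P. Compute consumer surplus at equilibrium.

Consumer surplus = 2916

Equilibrium: 206 - 2P = -39 + 3P gives P* = 49, Q* = 108.
Demand choke price (D = 0): P = 103.
CS = ½(103 − 49)(108) = 2916.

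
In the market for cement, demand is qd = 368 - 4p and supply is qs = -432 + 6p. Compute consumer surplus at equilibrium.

Equilibrium: 368 - 4p = -432 + 6p gives p* = 80, q* = 48.
Demand choke price (qd = 0): p = 92.
CS = ½(92 − 80)(48) = 288.

Consumer surplus = 288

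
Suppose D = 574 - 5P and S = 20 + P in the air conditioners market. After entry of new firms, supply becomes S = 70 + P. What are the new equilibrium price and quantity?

Original equilibrium: P* = 277/3, Q* = 337/3.
New equilibrium: 574 - 5P = 70 + P, so 504 = 6P and P' = 84; Q' = 574 − 5(84) = 154.

P' = 84, Q' = 154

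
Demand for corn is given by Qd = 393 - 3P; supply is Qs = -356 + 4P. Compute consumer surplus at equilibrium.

Equilibrium: 393 - 3P = -356 + 4P gives P* = 107, Q* = 72.
Demand choke price (Qd = 0): P = 131.
CS = ½(131 − 107)(72) = 864.

Consumer surplus = 864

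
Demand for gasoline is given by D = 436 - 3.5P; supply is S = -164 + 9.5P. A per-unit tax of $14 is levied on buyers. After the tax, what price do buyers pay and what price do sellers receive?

Pre-tax equilibrium: P* = 600/13, Q* = 3568/13.
Tax on buyers shifts demand to D = 436 − 3.5(P + 14) = 387 - 3.5P.
387 - 3.5P = -164 + 9.5P gives seller price Ps = 551/13; buyers pay Pb = 551/13 + 14 = 733/13.
New quantity: Q = 436 − 3.5(733/13) = 6205/26.

Buyers pay 733/13, sellers receive 551/13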